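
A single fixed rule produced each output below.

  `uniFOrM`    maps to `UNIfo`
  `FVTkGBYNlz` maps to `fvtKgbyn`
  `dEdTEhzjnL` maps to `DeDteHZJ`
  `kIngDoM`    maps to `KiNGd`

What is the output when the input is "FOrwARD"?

foRWa

Rule — flip the case of every letter, then delete the last 2 characters.
For "FOrwARD" the result is "foRWa".
(Check on "kIngDoM": → "KiNGdOm" → "KiNGd" ✓)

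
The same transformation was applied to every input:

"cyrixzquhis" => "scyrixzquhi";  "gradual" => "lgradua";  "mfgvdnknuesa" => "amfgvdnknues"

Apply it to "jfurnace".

ejfurnac

The transformation: move the last character to the front.
On "jfurnace" that produces "ejfurnac".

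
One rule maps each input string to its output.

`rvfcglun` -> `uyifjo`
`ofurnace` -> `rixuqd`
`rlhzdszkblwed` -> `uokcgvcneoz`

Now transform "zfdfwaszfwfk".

What's happening: delete the last 2 characters, then shift every letter 3 places forward in the alphabet (wrapping around).
For "zfdfwaszfwfk", step one produces "zfdfwaszfw"; step two turns that into "cigizdvciz".

cigizdvciz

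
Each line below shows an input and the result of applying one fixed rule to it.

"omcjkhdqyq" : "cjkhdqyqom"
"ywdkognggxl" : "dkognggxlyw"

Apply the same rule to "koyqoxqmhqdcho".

yqoxqmhqdchoko

The rule is to move the first 2 characters to the end (rotate left by 2).
Doing the same to "koyqoxqmhqdcho": "yqoxqmhqdchoko".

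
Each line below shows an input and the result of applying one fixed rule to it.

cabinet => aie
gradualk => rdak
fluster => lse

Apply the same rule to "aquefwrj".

qewj

The rule is to keep every other character starting from the second (positions 2nd, 4th, 6th, ...).
Applying that to "aquefwrj" gives "qewj".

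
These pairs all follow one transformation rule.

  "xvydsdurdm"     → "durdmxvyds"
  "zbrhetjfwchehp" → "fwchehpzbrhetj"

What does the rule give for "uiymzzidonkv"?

idonkvuiymzz

The transformation: swap the front and back halves of the string.
Applying that to "uiymzzidonkv" gives "idonkvuiymzz".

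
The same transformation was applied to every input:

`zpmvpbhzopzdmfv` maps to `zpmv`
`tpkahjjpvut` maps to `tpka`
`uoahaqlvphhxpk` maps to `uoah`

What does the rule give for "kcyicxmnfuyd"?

kcyi

Rule — keep only the first 4 characters.
Doing the same to "kcyicxmnfuyd": "kcyi".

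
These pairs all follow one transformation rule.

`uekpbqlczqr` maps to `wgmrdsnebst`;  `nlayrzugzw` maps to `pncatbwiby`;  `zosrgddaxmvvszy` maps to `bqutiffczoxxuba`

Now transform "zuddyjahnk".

Looking at the pairs, the operation is to shift every letter 2 places forward in the alphabet (wrapping around).
So "zuddyjahnk" becomes "bwffalcjpm".

bwffalcjpm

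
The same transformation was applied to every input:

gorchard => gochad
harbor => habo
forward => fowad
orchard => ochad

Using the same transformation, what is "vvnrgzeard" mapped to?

Each output is the input with this applied: remove every "r".
Applying that to "vvnrgzeard" gives "vvngzead".

vvngzead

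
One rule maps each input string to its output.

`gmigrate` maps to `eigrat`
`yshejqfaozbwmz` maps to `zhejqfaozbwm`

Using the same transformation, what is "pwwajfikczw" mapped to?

Each output is the input with this applied: delete the first 2 characters, then move the last character to the front.
"pwwajfikczw" → "wajfikczw" → "wwajfikcz".

wwajfikcz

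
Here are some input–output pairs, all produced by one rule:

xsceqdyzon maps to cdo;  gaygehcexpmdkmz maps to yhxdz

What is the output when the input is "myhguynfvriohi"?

hyvo

Rule — keep one character in every 3, starting at position 3 (positions 3rd, 6th, 9th, ...).
For "myhguynfvriohi" the result is "hyvo".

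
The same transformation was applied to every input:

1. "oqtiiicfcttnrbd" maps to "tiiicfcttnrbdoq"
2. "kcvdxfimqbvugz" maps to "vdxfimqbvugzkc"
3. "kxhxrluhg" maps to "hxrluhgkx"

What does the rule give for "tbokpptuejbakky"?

Each output is the input with this applied: move the first 2 characters to the end (rotate left by 2).
Applying that to "tbokpptuejbakky" gives "okpptuejbakkytb".

okpptuejbakkytb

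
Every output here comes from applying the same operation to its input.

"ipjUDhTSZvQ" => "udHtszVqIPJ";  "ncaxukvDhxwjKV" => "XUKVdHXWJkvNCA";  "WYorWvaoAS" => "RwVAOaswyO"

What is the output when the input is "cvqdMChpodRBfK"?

DmcHPODrbFkCVQ

The transformation: flip the case of every letter, then move the first 3 characters to the end (rotate left by 3).
On "cvqdMChpodRBfK": the first step gives "CVQDmcHPODrbFk", and the second then gives "DmcHPODrbFkCVQ".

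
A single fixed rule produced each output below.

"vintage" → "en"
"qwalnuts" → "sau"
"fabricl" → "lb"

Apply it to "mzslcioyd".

In each case the input is transformed by: move the last 2 characters to the front (rotate right by 2), then keep one character in every 3, starting at position 2 (positions 2nd, 5th, 8th, ...).
So "mzslcioyd" becomes "dsi".
(Check on "vintage": → "gevinta" → "en" ✓)

dsi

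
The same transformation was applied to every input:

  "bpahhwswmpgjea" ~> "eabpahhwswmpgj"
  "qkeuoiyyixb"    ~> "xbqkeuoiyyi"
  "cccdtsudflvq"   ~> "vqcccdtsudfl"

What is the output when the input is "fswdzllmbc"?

What's happening: move the last 2 characters to the front (rotate right by 2).
On "fswdzllmbc" that produces "bcfswdzllm".

bcfswdzllm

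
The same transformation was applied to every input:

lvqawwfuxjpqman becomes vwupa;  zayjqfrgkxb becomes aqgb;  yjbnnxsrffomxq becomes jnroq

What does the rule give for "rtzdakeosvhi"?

taoh

Each output is the input with this applied: keep one character in every 3, starting at position 2 (positions 2nd, 5th, 8th, ...).
Doing the same to "rtzdakeosvhi": "taoh".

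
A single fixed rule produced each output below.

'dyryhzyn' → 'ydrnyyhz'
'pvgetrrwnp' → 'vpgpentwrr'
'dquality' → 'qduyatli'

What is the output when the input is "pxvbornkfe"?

xpvebfokrn

Rule — move the first character to the end, then take characters alternately from the front and the back (1st, last, 2nd, 2nd-last, ...).
On "pxvbornkfe": the first step gives "xvbornkfep", and the second then gives "xpvebfokrn".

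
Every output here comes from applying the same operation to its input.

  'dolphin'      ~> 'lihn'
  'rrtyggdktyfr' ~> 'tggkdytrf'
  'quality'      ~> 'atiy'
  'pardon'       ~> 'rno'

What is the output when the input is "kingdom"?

In each case the input is transformed by: swap each adjacent pair of characters (1↔2, 3↔4, ...), then delete the first 3 characters.
Starting from "kingdom": after the first operation, "ikgnodm"; after the second, "nodm".
(Check on "dolphin": → "odplihn" → "lihn" ✓)

nodm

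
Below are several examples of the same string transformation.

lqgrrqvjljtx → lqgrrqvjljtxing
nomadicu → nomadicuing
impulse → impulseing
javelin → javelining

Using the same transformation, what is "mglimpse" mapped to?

mglimpseing

Looking at the pairs, the operation is to append "ing".
"mglimpse" → "mglimpseing".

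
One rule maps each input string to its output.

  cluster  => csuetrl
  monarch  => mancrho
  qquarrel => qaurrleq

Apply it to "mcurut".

The pattern: swap each adjacent pair of characters (1↔2, 3↔4, ...), then move the first character to the end.
Applying both steps to "mcurut": "cmrutu", then "mrutuc".

mrutuc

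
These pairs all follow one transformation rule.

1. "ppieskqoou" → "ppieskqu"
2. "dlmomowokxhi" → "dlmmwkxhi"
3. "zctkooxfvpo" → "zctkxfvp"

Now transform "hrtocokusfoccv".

hrtckusfccv

In each case the input is transformed by: remove every "o".
"hrtocokusfoccv" → "hrtckusfccv".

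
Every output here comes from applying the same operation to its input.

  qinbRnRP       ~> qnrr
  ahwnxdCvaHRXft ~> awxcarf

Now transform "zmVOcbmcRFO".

In each case the input is transformed by: keep every other character starting from the first (positions 1st, 3rd, 5th, ...), then convert every letter to lowercase.
"zmVOcbmcRFO" → "zVcmRO" → "zvcmro".

zvcmro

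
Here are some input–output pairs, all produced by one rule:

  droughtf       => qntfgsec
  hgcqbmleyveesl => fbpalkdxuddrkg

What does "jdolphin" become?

The pattern: move the first character to the end, then shift every letter 1 place backward in the alphabet (wrapping around).
Applying that to "jdolphin" gives "cnkoghmi".
(Check on "hgcqbmleyveesl": → "gcqbmleyveeslh" → "fbpalkdxuddrkg" ✓)

cnkoghmi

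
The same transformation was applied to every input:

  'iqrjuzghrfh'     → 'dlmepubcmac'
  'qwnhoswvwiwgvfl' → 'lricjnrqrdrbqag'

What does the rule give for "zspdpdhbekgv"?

unkykycwzfbq

The rule is to shift every letter 5 places backward in the alphabet (wrapping around).
Applying that to "zspdpdhbekgv" gives "unkykycwzfbq".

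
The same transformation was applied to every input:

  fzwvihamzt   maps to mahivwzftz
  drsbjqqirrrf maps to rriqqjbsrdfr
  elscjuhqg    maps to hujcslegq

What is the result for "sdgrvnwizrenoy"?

Rule — move the last 2 characters to the front (rotate right by 2), then reverse the string.
Doing the same to "sdgrvnwizrenoy": "nerziwnvrgdsyo".
(Check on "fzwvihamzt": → "ztfzwviham" → "mahivwzftz" ✓)

nerziwnvrgdsyo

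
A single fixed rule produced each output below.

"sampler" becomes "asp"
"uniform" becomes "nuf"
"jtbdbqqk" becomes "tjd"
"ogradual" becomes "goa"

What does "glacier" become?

Looking at the pairs, the operation is to swap each adjacent pair of characters (1↔2, 3↔4, ...), then keep only the first 3 characters.
For "glacier", step one produces "lgcaeir"; step two turns that into "lgc".

lgc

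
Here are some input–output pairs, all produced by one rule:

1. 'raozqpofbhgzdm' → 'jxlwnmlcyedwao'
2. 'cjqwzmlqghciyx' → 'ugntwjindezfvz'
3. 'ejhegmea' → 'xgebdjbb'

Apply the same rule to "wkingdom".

The transformation: swap the first and last characters, then shift every letter 3 places backward in the alphabet (wrapping around).
Applying both steps to "wkingdom": "mkingdow", then "jhfkdalt".

jhfkdalt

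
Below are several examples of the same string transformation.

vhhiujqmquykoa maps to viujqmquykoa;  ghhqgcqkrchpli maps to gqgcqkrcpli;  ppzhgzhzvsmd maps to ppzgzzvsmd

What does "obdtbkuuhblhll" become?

obdtbkuublll

The rule is to remove every "h".
So "obdtbkuuhblhll" becomes "obdtbkuublll".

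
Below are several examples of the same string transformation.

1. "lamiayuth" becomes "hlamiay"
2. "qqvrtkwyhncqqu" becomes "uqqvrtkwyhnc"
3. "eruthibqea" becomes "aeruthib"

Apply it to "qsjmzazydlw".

wqsjmzazy

The transformation: move the last character to the front, then delete the last 2 characters.
For "qsjmzazydlw", step one produces "wqsjmzazydl"; step two turns that into "wqsjmzazy".
(Check on "lamiayuth": → "hlamiayut" → "hlamiay" ✓)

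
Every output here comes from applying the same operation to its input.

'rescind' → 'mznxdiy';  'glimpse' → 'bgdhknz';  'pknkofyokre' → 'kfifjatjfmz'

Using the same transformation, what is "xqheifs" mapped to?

The rule is to shift every letter 5 places backward in the alphabet (wrapping around).
"xqheifs" → "slczdan".

slczdan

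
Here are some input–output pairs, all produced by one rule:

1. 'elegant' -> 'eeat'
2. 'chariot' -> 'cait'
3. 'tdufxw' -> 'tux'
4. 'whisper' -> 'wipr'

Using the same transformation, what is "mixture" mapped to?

mxue

Each output is the input with this applied: keep every other character starting from the first (positions 1st, 3rd, 5th, ...).
On "mixture" that produces "mxue".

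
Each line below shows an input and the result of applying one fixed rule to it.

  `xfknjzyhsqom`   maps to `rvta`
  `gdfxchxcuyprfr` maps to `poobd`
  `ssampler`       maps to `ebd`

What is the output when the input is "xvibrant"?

Looking at the pairs, the operation is to keep one character in every 3, starting at position 2 (positions 2nd, 5th, 8th, ...), then shift every letter 12 places forward in the alphabet (wrapping around).
Working it through for "xvibrant": intermediate "vrt", final "hdf".
(Check on "xfknjzyhsqom": → "fjho" → "rvta" ✓)

hdf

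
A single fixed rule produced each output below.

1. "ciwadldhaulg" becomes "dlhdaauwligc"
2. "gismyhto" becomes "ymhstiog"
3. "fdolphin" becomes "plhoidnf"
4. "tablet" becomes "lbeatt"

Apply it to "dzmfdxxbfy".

xdxfbmfzyd

In each case the input is transformed by: swap the front and back halves of the string, then take characters alternately from the front and the back (1st, last, 2nd, 2nd-last, ...).
Working it through for "dzmfdxxbfy": intermediate "xxbfydzmfd", final "xdxfbmfzyd".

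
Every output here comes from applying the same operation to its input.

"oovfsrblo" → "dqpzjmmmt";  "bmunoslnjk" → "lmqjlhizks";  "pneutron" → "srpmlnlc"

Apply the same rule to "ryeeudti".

csbrgpwc

Looking at the pairs, the operation is to shift every letter 2 places backward in the alphabet (wrapping around), then move the first 3 characters to the end (rotate left by 3).
Starting from "ryeeudti": after the first operation, "pwccsbrg"; after the second, "csbrgpwc".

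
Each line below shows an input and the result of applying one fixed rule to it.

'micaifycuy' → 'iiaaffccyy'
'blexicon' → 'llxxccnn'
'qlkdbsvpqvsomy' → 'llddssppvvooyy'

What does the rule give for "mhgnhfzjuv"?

hhnnffjjvv

What's happening: keep every other character starting from the second (positions 2nd, 4th, 6th, ...), then double every character.
For "mhgnhfzjuv", step one produces "hnfjv"; step two turns that into "hhnnffjjvv".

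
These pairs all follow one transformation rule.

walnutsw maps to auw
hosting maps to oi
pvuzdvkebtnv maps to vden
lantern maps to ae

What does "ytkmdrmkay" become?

tdk

Each output is the input with this applied: keep one character in every 3, starting at position 2 (positions 2nd, 5th, 8th, ...).
On "ytkmdrmkay" that produces "tdk".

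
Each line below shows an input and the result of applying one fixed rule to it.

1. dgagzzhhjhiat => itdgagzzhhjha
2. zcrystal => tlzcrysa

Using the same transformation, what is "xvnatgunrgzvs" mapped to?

zsxvnatgunrgv

The rule is to move the last 2 characters to the front (rotate right by 2), then swap the first and last characters.
For "xvnatgunrgzvs", step one produces "vsxvnatgunrgz"; step two turns that into "zsxvnatgunrgv".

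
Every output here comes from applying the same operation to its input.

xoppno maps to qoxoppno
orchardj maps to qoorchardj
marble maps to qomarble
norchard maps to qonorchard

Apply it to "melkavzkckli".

qomelkavzkckli

What's happening: prepend "qo".
On "melkavzkckli" that produces "qomelkavzkckli".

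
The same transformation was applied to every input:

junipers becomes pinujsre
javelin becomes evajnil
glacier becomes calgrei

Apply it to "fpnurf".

The rule is to move the last 3 characters to the front (rotate right by 3), then reverse the string.
Working it through for "fpnurf": intermediate "urffpn", final "npffru".

npffru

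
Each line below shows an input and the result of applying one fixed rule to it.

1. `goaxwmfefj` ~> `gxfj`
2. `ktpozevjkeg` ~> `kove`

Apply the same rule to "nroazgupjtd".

naut

In each case the input is transformed by: keep one character in every 3, starting at position 1 (positions 1st, 4th, 7th, ...).
For "nroazgupjtd" the result is "naut".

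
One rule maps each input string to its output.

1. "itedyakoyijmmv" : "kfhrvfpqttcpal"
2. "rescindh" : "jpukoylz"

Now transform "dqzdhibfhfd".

What's happening: shift every letter 7 places forward in the alphabet (wrapping around), then move the first 3 characters to the end (rotate left by 3).
Starting from "dqzdhibfhfd": after the first operation, "kxgkopimomk"; after the second, "kopimomkkxg".
(Check on "rescindh": → "ylzjpuko" → "jpukoylz" ✓)

kopimomkkxg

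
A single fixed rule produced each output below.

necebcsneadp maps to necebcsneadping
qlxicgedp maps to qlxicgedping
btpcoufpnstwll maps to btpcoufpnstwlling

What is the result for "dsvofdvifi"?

What's happening: append "ing".
For "dsvofdvifi" the result is "dsvofdvifiing".

dsvofdvifiing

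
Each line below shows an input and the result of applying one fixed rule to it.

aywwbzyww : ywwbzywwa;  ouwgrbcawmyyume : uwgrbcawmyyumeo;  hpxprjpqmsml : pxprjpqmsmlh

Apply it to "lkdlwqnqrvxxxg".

Rule — move the first character to the end.
Doing the same to "lkdlwqnqrvxxxg": "kdlwqnqrvxxxgl".

kdlwqnqrvxxxgl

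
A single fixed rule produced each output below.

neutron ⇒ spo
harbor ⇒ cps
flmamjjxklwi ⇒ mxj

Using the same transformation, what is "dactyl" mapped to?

uzm

Each output is the input with this applied: shift every letter 1 place forward in the alphabet (wrapping around), then keep only the last 3 characters.
Working it through for "dactyl": intermediate "ebduzm", final "uzm".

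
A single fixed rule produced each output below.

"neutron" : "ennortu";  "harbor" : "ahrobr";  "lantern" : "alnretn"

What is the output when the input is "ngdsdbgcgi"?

The transformation: reverse the string, then move the last 2 characters to the front (rotate right by 2).
"ngdsdbgcgi" → "igcgbdsdgn" → "gnigcgbdsd".
(Check on "lantern": → "nretnal" → "alnretn" ✓)

gnigcgbdsd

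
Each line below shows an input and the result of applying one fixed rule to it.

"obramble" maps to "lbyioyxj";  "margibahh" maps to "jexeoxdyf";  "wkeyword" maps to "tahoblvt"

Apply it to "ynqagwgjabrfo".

Each output is the input with this applied: take characters alternately from the front and the back (1st, last, 2nd, 2nd-last, ...), then shift every letter 3 places backward in the alphabet (wrapping around).
Starting from "ynqagwgjabrfo": after the first operation, "yonfqrabgawjg"; after the second, "vlkcnoxydxtgd".
(Check on "obramble": → "oeblrbam" → "lbyioyxj" ✓)

vlkcnoxydxtgd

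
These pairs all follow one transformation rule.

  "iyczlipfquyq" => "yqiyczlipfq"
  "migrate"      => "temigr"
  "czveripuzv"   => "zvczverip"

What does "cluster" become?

erclus

Looking at the pairs, the operation is to move the last 2 characters to the front (rotate right by 2), then delete the last character.
Working it through for "cluster": intermediate "erclust", final "erclus".
(Check on "migrate": → "temigra" → "temigr" ✓)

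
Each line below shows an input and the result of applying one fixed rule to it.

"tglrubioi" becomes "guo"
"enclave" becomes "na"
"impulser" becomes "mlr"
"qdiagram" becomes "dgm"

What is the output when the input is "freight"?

rg

The transformation: keep one character in every 3, starting at position 2 (positions 2nd, 5th, 8th, ...).
"freight" → "rg".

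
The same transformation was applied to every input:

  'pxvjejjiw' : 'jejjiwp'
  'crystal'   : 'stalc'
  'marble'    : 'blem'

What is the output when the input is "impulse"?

ulsei

In each case the input is transformed by: move the first 3 characters to the end (rotate left by 3), then delete the last 2 characters.
On "impulse" that produces "ulsei".
(Check on "crystal": → "stalcry" → "stalc" ✓)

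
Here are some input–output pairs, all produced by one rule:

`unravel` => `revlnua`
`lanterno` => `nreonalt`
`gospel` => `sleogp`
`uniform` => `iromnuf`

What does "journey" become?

The transformation: swap each adjacent pair of characters (1↔2, 3↔4, ...), then move the first 3 characters to the end (rotate left by 3).
On "journey": the first step gives "ojrueny", and the second then gives "uenyojr".

uenyojr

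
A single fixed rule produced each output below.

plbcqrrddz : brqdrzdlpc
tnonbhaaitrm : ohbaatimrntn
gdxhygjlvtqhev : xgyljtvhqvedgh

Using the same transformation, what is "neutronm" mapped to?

The transformation: swap each adjacent pair of characters (1↔2, 3↔4, ...), then move the first 3 characters to the end (rotate left by 3).
Applying both steps to "neutronm": "entuormn", then "uormnent".

uormnent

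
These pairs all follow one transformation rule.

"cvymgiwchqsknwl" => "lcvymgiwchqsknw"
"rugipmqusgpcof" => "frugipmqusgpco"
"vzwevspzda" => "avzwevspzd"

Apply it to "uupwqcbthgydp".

puupwqcbthgyd

The rule is to move the last character to the front.
On "uupwqcbthgydp" that produces "puupwqcbthgyd".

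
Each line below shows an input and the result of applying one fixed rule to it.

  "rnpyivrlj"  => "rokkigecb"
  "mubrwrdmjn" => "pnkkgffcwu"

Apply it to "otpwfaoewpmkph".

Rule — sort the characters into reverse alphabetical order, then shift every letter 7 places backward in the alphabet (wrapping around).
For "otpwfaoewpmkph", step one produces "wwtpppoomkhfea"; step two turns that into "ppmiiihhfdayxt".

ppmiiihhfdayxt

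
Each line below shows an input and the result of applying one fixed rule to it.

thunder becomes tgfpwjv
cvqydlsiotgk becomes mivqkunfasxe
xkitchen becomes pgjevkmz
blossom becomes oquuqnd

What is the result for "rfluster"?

What's happening: shift every letter 2 places forward in the alphabet (wrapping around), then reverse the string.
For "rfluster", step one produces "thnwuvgt"; step two turns that into "tgvuwnht".
(Check on "blossom": → "dnquuqo" → "oquuqnd" ✓)

tgvuwnht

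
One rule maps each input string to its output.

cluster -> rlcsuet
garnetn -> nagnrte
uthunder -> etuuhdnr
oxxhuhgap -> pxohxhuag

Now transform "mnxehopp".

pnmexohp

Looking at the pairs, the operation is to swap each adjacent pair of characters (1↔2, 3↔4, ...), then move the last character to the front.
"mnxehopp" → "nmexohpp" → "pnmexohp".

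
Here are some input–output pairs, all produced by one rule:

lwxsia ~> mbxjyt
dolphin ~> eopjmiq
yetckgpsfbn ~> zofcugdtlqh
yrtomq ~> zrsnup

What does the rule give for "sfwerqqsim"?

The transformation: shift every letter 1 place forward in the alphabet (wrapping around), then take characters alternately from the front and the back (1st, last, 2nd, 2nd-last, ...).
Applying both steps to "sfwerqqsim": "tgxfsrrtjn", then "tngjxtfrsr".

tngjxtfrsr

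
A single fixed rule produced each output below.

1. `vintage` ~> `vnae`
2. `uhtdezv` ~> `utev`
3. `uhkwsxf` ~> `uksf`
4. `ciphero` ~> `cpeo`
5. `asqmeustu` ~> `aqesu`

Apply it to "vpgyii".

vgi

Looking at the pairs, the operation is to keep every other character starting from the first (positions 1st, 3rd, 5th, ...).
So "vpgyii" becomes "vgi".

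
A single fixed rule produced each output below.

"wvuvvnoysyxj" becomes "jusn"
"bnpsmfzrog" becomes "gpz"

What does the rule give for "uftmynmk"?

Looking at the pairs, the operation is to take characters alternately from the front and the back (1st, last, 2nd, 2nd-last, ...), then keep one character in every 3, starting at position 2 (positions 2nd, 5th, 8th, ...).
On "uftmynmk": the first step gives "ukfmtnmy", and the second then gives "kty".

kty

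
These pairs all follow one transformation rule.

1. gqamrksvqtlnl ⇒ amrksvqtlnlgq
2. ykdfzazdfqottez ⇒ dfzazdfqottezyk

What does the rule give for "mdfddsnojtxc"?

The rule is to move the first 2 characters to the end (rotate left by 2).
"mdfddsnojtxc" → "fddsnojtxcmd".

fddsnojtxcmd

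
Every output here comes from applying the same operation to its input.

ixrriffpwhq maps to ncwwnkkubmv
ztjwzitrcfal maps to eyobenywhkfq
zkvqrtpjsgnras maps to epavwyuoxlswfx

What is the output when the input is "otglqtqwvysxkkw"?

tylqvyvbadxcppb

The rule is to shift every letter 5 places forward in the alphabet (wrapping around).
"otglqtqwvysxkkw" → "tylqvyvbadxcppb".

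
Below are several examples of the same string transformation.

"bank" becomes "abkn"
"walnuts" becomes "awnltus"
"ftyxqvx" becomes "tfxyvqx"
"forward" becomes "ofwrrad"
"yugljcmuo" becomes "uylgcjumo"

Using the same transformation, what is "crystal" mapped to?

rcsyatl

The transformation: swap each adjacent pair of characters (1↔2, 3↔4, ...).
On "crystal" that produces "rcsyatl".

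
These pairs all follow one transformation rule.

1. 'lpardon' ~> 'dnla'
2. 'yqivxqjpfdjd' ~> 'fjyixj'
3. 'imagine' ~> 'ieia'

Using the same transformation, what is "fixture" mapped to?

The pattern: keep every other character starting from the first (positions 1st, 3rd, 5th, ...), then move the last 2 characters to the front (rotate right by 2).
On "fixture" that produces "uefx".
(Check on "imagine": → "iaie" → "ieia" ✓)

uefx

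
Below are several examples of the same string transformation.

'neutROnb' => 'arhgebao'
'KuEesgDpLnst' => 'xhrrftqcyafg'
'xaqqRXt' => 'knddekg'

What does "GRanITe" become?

In each case the input is transformed by: shift every letter 13 places forward in the alphabet (wrapping around) — i.e. ROT13, then convert every letter to lowercase.
On "GRanITe": the first step gives "TEnaVGr", and the second then gives "tenavgr".
(Check on "KuEesgDpLnst": → "XhRrftQcYafg" → "xhrrftqcyafg" ✓)

tenavgr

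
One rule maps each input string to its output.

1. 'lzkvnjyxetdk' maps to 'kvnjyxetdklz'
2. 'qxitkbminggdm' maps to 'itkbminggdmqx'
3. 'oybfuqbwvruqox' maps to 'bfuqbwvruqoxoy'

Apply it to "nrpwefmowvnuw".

pwefmowvnuwnr

Looking at the pairs, the operation is to move the first 2 characters to the end (rotate left by 2).
For "nrpwefmowvnuw" the result is "pwefmowvnuwnr".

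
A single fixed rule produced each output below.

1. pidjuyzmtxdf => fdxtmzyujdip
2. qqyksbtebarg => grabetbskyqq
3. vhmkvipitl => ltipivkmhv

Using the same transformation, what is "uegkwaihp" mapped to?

The pattern: reverse the string.
So "uegkwaihp" becomes "phiawkgeu".

phiawkgeu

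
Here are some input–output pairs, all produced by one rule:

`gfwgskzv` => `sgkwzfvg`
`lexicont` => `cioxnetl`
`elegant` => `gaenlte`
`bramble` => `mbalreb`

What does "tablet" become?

What's happening: take characters alternately from the front and the back (1st, last, 2nd, 2nd-last, ...), then reverse the string.
"tablet" → "ttaebl" → "lbeatt".

lbeatt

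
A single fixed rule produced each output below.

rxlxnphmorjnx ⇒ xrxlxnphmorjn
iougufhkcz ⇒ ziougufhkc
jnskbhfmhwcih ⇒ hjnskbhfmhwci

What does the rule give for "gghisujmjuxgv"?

Each output is the input with this applied: move the last character to the front.
Doing the same to "gghisujmjuxgv": "vgghisujmjuxg".

vgghisujmjuxg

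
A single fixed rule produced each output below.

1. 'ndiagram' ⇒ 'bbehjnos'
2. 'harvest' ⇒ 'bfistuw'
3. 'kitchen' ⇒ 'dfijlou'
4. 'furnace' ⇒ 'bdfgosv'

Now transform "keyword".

In each case the input is transformed by: sort the characters into alphabetical order, then shift every letter 1 place forward in the alphabet (wrapping around).
"keyword" → "dekorwy" → "eflpsxz".

eflpsxz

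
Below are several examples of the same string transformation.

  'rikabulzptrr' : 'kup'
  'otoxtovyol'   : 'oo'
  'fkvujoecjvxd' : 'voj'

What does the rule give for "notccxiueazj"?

txe

Rule — delete the last 3 characters, then keep one character in every 3, starting at position 3 (positions 3rd, 6th, 9th, ...).
Working it through for "notccxiueazj": intermediate "notccxiue", final "txe".
(Check on "otoxtovyol": → "otoxtov" → "oo" ✓)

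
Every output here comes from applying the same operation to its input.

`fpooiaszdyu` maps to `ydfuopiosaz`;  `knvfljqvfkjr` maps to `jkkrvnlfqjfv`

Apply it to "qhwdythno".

What's happening: move the last 3 characters to the front (rotate right by 3), then swap each adjacent pair of characters (1↔2, 3↔4, ...).
"qhwdythno" → "hnoqhwdyt" → "nhqowhydt".

nhqowhydt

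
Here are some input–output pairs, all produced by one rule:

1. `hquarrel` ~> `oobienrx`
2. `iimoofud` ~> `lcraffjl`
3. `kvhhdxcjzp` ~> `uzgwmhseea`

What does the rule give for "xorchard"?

The rule is to shift every letter 3 places backward in the alphabet (wrapping around), then swap the front and back halves of the string.
Starting from "xorchard": after the first operation, "ulozexoa"; after the second, "exoauloz".

exoauloz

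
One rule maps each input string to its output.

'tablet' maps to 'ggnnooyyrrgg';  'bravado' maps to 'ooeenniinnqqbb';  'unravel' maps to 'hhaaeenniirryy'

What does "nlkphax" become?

aayyxxccuunnkk

The pattern: double every character, then shift every letter 13 places forward in the alphabet (wrapping around) — i.e. ROT13.
On "nlkphax": the first step gives "nnllkkpphhaaxx", and the second then gives "aayyxxccuunnkk".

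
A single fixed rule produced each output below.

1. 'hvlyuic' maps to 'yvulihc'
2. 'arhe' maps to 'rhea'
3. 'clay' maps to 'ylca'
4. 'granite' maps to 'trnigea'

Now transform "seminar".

srnmiea

Each output is the input with this applied: sort the characters into reverse alphabetical order.
For "seminar" the result is "srnmiea".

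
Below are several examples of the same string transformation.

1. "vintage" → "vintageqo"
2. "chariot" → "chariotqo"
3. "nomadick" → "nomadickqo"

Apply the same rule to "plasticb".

The transformation: append "qo".
Applying that to "plasticb" gives "plasticbqo".

plasticbqo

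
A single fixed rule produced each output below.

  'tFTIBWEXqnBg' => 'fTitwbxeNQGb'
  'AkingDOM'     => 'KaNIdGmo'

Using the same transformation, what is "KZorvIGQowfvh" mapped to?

zkROiVqgWOVFH

The pattern: swap each adjacent pair of characters (1↔2, 3↔4, ...), then flip the case of every letter.
"KZorvIGQowfvh" → "ZKroIvQGwovfh" → "zkROiVqgWOVFH".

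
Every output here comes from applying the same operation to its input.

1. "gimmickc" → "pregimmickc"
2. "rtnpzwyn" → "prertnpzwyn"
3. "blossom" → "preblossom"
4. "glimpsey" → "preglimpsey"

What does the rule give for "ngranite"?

prengranite

What's happening: prepend "pre".
For "ngranite" the result is "prengranite".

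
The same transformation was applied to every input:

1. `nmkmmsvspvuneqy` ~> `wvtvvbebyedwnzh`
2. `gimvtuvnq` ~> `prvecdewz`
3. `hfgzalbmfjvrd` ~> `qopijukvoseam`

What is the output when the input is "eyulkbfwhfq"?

nhdutkofqoz

What's happening: shift every letter 9 places forward in the alphabet (wrapping around).
Doing the same to "eyulkbfwhfq": "nhdutkofqoz".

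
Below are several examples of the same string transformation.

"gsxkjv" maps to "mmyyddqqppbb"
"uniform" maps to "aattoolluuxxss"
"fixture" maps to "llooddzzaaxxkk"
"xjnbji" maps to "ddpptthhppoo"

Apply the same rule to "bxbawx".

Looking at the pairs, the operation is to double every character, then shift every letter 6 places forward in the alphabet (wrapping around).
Starting from "bxbawx": after the first operation, "bbxxbbaawwxx"; after the second, "hhddhhggccdd".

hhddhhggccdd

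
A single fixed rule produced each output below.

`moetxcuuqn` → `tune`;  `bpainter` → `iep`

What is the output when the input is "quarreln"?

rlu

Each output is the input with this applied: move the first 3 characters to the end (rotate left by 3), then keep one character in every 3, starting at position 1 (positions 1st, 4th, 7th, ...).
Applying both steps to "quarreln": "rrelnqua", then "rlu".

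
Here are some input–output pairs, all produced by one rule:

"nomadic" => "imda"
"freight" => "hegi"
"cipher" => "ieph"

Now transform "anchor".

Each output is the input with this applied: take characters alternately from the front and the back (1st, last, 2nd, 2nd-last, ...), then keep only the last 4 characters.
For "anchor", step one produces "arnoch"; step two turns that into "noch".

noch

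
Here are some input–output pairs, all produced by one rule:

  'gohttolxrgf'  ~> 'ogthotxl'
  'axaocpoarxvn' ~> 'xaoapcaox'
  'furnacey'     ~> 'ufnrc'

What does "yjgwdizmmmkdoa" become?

Each output is the input with this applied: swap each adjacent pair of characters (1↔2, 3↔4, ...), then delete the last 3 characters.
On "yjgwdizmmmkdoa": the first step gives "jywgidmzmmdkao", and the second then gives "jywgidmzmmd".

jywgidmzmmd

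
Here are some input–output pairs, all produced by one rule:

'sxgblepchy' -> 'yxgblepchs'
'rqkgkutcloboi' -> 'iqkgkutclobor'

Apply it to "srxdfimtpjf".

frxdfimtpjs

In each case the input is transformed by: swap the first and last characters.
Applying that to "srxdfimtpjf" gives "frxdfimtpjs".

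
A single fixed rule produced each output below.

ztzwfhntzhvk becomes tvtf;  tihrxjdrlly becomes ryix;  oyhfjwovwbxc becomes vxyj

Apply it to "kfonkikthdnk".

tnfk

Looking at the pairs, the operation is to keep one character in every 3, starting at position 2 (positions 2nd, 5th, 8th, ...), then swap the front and back halves of the string.
Applying both steps to "kfonkikthdnk": "fktn", then "tnfk".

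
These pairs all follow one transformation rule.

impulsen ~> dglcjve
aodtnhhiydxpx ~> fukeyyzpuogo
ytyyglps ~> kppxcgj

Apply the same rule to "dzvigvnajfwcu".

qmzxmerawntl

The pattern: delete the first character, then shift every letter 9 places backward in the alphabet (wrapping around).
Working it through for "dzvigvnajfwcu": intermediate "zvigvnajfwcu", final "qmzxmerawntl".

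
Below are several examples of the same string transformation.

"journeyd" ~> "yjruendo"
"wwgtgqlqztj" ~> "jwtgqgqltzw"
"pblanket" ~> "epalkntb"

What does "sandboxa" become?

xsdnobaa

Each output is the input with this applied: swap each adjacent pair of characters (1↔2, 3↔4, ...), then swap the first and last characters.
On "sandboxa" that produces "xsdnobaa".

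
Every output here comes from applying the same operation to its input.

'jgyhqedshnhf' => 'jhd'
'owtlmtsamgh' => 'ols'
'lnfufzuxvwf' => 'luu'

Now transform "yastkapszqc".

ytp

The pattern: delete the last 3 characters, then keep one character in every 3, starting at position 1 (positions 1st, 4th, 7th, ...).
Applying both steps to "yastkapszqc": "yastkaps", then "ytp".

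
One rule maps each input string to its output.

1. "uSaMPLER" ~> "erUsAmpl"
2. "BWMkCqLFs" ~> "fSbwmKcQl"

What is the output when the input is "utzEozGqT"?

The pattern: move the last 2 characters to the front (rotate right by 2), then flip the case of every letter.
Applying both steps to "utzEozGqT": "qTutzEozG", then "QtUTZeOZg".

QtUTZeOZg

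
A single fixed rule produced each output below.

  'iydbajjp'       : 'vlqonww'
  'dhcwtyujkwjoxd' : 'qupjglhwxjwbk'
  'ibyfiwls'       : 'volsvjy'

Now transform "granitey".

tenavgr

Rule — delete the last character, then shift every letter 13 places forward in the alphabet (wrapping around) — i.e. ROT13.
So "granitey" becomes "tenavgr".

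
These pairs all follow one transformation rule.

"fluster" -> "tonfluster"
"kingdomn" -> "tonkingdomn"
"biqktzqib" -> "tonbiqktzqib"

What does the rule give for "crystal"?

toncrystal

Rule — prepend "ton".
"crystal" → "toncrystal".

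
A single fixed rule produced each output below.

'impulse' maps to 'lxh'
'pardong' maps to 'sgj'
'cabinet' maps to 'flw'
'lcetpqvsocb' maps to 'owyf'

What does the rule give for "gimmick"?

The rule is to keep one character in every 3, starting at position 1 (positions 1st, 4th, 7th, ...), then shift every letter 3 places forward in the alphabet (wrapping around).
On "gimmick" that produces "jpn".

jpn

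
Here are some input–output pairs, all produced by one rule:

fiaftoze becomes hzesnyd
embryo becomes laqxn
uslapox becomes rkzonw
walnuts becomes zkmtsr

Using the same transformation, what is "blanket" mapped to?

kzmjds

Rule — shift every letter 1 place backward in the alphabet (wrapping around), then delete the first character.
For "blanket", step one produces "akzmjds"; step two turns that into "kzmjds".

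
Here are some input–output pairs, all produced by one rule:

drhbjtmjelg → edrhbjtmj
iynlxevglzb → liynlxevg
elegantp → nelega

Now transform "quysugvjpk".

The rule is to delete the last 2 characters, then move the last character to the front.
For "quysugvjpk", step one produces "quysugvj"; step two turns that into "jquysugv".
(Check on "iynlxevglzb": → "iynlxevgl" → "liynlxevg" ✓)

jquysugv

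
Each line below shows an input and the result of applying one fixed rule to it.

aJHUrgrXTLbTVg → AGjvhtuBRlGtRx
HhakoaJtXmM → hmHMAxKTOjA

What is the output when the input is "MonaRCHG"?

The rule is to flip the case of every letter, then take characters alternately from the front and the back (1st, last, 2nd, 2nd-last, ...).
"MonaRCHG" → "mgOhNcAr".

mgOhNcAr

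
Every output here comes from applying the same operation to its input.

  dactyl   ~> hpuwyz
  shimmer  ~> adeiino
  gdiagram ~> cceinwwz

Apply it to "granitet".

acejnppw

The pattern: shift every letter 4 places backward in the alphabet (wrapping around), then sort the characters into alphabetical order.
Applying both steps to "granitet": "cnwjepap", then "acejnppw".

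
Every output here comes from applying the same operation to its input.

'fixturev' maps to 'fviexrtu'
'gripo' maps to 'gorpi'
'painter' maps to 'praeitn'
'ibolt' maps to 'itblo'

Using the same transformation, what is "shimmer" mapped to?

The pattern: take characters alternately from the front and the back (1st, last, 2nd, 2nd-last, ...).
Doing the same to "shimmer": "srheimm".

srheimm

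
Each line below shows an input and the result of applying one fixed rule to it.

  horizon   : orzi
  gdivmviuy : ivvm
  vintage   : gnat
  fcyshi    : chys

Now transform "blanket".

eakn

Each output is the input with this applied: take characters alternately from the front and the back (1st, last, 2nd, 2nd-last, ...), then keep only the last 4 characters.
For "blanket", step one produces "btleakn"; step two turns that into "eakn".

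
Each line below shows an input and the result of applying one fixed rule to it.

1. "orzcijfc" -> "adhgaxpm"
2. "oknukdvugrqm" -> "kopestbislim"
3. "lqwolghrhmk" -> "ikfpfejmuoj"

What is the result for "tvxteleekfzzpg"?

Each output is the input with this applied: reverse the string, then shift every letter 2 places backward in the alphabet (wrapping around).
"tvxteleekfzzpg" → "gpzzfkeeletxvt" → "enxxdiccjcrvtr".

enxxdiccjcrvtr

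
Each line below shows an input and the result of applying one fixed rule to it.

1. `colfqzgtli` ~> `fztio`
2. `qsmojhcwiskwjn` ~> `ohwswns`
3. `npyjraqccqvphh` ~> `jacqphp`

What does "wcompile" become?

miec

The transformation: move the first 3 characters to the end (rotate left by 3), then keep every other character starting from the first (positions 1st, 3rd, 5th, ...).
So "wcompile" becomes "miec".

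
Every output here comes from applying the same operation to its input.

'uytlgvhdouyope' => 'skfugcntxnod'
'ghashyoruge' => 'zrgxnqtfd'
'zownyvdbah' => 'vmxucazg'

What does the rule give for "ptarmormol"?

zqlnqlnk

The pattern: shift every letter 1 place backward in the alphabet (wrapping around), then delete the first 2 characters.
Applying both steps to "ptarmormol": "oszqlnqlnk", then "zqlnqlnk".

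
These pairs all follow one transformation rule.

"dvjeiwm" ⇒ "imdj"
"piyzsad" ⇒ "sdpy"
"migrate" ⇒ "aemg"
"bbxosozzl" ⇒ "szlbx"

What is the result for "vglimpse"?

msvl

Rule — keep every other character starting from the first (positions 1st, 3rd, 5th, ...), then move the first 2 characters to the end (rotate left by 2).
Working it through for "vglimpse": intermediate "vlms", final "msvl".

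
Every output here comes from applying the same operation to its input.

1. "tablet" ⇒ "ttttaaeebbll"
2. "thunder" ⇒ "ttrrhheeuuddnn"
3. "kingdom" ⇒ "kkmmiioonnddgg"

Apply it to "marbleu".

mmuuaaeerrllbb

Each output is the input with this applied: take characters alternately from the front and the back (1st, last, 2nd, 2nd-last, ...), then double every character.
Applying both steps to "marbleu": "muaerlb", then "mmuuaaeerrllbb".
(Check on "kingdom": → "kmiondg" → "kkmmiioonnddgg" ✓)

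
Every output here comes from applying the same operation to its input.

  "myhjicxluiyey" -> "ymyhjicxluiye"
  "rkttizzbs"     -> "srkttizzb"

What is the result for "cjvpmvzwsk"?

Rule — move the last character to the front.
So "cjvpmvzwsk" becomes "kcjvpmvzws".

kcjvpmvzws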